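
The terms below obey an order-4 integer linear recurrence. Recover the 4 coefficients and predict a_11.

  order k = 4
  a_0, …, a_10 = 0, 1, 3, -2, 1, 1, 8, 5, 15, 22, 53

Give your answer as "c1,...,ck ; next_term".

  a_4 = 1·-2 + 1·3 + 0·1 + 2·0 = 1
  a_5 = 1·1 + 1·-2 + 0·3 + 2·1 = 1
  a_6 = 1·1 + 1·1 + 0·-2 + 2·3 = 8
  a_7 = 1·8 + 1·1 + 0·1 + 2·-2 = 5
  a_8 = 1·5 + 1·8 + 0·1 + 2·1 = 15
  a_9 = 1·15 + 1·5 + 0·8 + 2·1 = 22
  a_10 = 1·22 + 1·15 + 0·5 + 2·8 = 53
  a_11 = 1·53 + 1·22 + 0·15 + 2·5 = 85

1,1,0,2 ; 85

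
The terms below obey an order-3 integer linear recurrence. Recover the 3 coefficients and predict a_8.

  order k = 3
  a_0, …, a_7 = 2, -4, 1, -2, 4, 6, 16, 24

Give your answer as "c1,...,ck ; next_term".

  a_3 = 2·1 + 0·-4 + -2·2 = -2
  a_4 = 2·-2 + 0·1 + -2·-4 = 4
  a_5 = 2·4 + 0·-2 + -2·1 = 6
  a_6 = 2·6 + 0·4 + -2·-2 = 16
  a_7 = 2·16 + 0·6 + -2·4 = 24
  a_8 = 2·24 + 0·16 + -2·6 = 36

2,0,-2 ; 36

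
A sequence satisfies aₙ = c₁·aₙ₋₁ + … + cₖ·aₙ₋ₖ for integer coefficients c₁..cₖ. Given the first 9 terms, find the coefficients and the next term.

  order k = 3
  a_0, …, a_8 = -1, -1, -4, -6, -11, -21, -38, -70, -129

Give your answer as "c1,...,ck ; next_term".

1,1,1 ; -237

  a_3 = 1·-4 + 1·-1 + 1·-1 = -6
  a_4 = 1·-6 + 1·-4 + 1·-1 = -11
  a_5 = 1·-11 + 1·-6 + 1·-4 = -21
  a_6 = 1·-21 + 1·-11 + 1·-6 = -38
  a_7 = 1·-38 + 1·-21 + 1·-11 = -70
  a_8 = 1·-70 + 1·-38 + 1·-21 = -129
  a_9 = 1·-129 + 1·-70 + 1·-38 = -237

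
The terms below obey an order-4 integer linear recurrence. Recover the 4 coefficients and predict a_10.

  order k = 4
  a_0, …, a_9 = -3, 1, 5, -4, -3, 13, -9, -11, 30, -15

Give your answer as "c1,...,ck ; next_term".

  a_4 = -1·-4 + -1·5 + 1·1 + 1·-3 = -3
  a_5 = -1·-3 + -1·-4 + 1·5 + 1·1 = 13
  a_6 = -1·13 + -1·-3 + 1·-4 + 1·5 = -9
  a_7 = -1·-9 + -1·13 + 1·-3 + 1·-4 = -11
  a_8 = -1·-11 + -1·-9 + 1·13 + 1·-3 = 30
  a_9 = -1·30 + -1·-11 + 1·-9 + 1·13 = -15
  a_10 = -1·-15 + -1·30 + 1·-11 + 1·-9 = -35

-1,-1,1,1 ; -35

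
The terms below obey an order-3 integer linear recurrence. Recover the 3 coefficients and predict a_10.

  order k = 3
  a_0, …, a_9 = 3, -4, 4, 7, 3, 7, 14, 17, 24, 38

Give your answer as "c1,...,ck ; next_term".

  a_3 = 1·4 + 0·-4 + 1·3 = 7
  a_4 = 1·7 + 0·4 + 1·-4 = 3
  a_5 = 1·3 + 0·7 + 1·4 = 7
  a_6 = 1·7 + 0·3 + 1·7 = 14
  a_7 = 1·14 + 0·7 + 1·3 = 17
  a_8 = 1·17 + 0·14 + 1·7 = 24
  a_9 = 1·24 + 0·17 + 1·14 = 38
  a_10 = 1·38 + 0·24 + 1·17 = 55

1,0,1 ; 55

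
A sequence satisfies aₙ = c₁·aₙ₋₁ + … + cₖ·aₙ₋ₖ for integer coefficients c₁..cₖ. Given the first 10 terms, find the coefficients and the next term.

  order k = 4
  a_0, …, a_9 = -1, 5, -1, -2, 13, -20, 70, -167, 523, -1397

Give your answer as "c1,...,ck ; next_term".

  a_4 = -2·-2 + 3·-1 + 3·5 + 3·-1 = 13
  a_5 = -2·13 + 3·-2 + 3·-1 + 3·5 = -20
  a_6 = -2·-20 + 3·13 + 3·-2 + 3·-1 = 70
  a_7 = -2·70 + 3·-20 + 3·13 + 3·-2 = -167
  a_8 = -2·-167 + 3·70 + 3·-20 + 3·13 = 523
  a_9 = -2·523 + 3·-167 + 3·70 + 3·-20 = -1397
  a_10 = -2·-1397 + 3·523 + 3·-167 + 3·70 = 4072

-2,3,3,3 ; 4072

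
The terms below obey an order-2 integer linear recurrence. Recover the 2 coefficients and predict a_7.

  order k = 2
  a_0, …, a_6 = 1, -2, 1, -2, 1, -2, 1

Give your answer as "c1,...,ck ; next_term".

0,1 ; -2

  a_2 = 0·-2 + 1·1 = 1
  a_3 = 0·1 + 1·-2 = -2
  a_4 = 0·-2 + 1·1 = 1
  a_5 = 0·1 + 1·-2 = -2
  a_6 = 0·-2 + 1·1 = 1
  a_7 = 0·1 + 1·-2 = -2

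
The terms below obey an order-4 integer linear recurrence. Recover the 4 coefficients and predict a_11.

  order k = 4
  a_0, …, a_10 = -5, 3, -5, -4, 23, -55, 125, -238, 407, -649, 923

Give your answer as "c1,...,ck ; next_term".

-2,0,0,-3 ; -1132

  a_4 = -2·-4 + 0·-5 + 0·3 + -3·-5 = 23
  a_5 = -2·23 + 0·-4 + 0·-5 + -3·3 = -55
  a_6 = -2·-55 + 0·23 + 0·-4 + -3·-5 = 125
  a_7 = -2·125 + 0·-55 + 0·23 + -3·-4 = -238
  a_8 = -2·-238 + 0·125 + 0·-55 + -3·23 = 407
  a_9 = -2·407 + 0·-238 + 0·125 + -3·-55 = -649
  a_10 = -2·-649 + 0·407 + 0·-238 + -3·125 = 923
  a_11 = -2·923 + 0·-649 + 0·407 + -3·-238 = -1132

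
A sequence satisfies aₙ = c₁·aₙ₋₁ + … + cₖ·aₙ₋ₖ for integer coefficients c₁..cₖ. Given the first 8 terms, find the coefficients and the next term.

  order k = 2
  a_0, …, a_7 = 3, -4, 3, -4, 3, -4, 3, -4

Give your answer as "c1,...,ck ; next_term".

  a_2 = 0·-4 + 1·3 = 3
  a_3 = 0·3 + 1·-4 = -4
  a_4 = 0·-4 + 1·3 = 3
  a_5 = 0·3 + 1·-4 = -4
  a_6 = 0·-4 + 1·3 = 3
  a_7 = 0·3 + 1·-4 = -4
  a_8 = 0·-4 + 1·3 = 3

0,1 ; 3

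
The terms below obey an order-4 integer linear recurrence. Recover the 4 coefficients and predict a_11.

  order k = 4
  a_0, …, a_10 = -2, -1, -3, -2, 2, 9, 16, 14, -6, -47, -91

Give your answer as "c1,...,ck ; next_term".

  a_4 = 1·-2 + 0·-3 + -2·-1 + -1·-2 = 2
  a_5 = 1·2 + 0·-2 + -2·-3 + -1·-1 = 9
  a_6 = 1·9 + 0·2 + -2·-2 + -1·-3 = 16
  a_7 = 1·16 + 0·9 + -2·2 + -1·-2 = 14
  a_8 = 1·14 + 0·16 + -2·9 + -1·2 = -6
  a_9 = 1·-6 + 0·14 + -2·16 + -1·9 = -47
  a_10 = 1·-47 + 0·-6 + -2·14 + -1·16 = -91
  a_11 = 1·-91 + 0·-47 + -2·-6 + -1·14 = -93

1,0,-2,-1 ; -93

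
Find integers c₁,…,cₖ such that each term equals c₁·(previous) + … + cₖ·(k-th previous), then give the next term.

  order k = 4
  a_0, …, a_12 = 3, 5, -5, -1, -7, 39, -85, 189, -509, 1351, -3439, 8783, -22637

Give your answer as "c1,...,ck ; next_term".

-2,0,-3,2 ; 58293

  a_4 = -2·-1 + 0·-5 + -3·5 + 2·3 = -7
  a_5 = -2·-7 + 0·-1 + -3·-5 + 2·5 = 39
  a_6 = -2·39 + 0·-7 + -3·-1 + 2·-5 = -85
  a_7 = -2·-85 + 0·39 + -3·-7 + 2·-1 = 189
  a_8 = -2·189 + 0·-85 + -3·39 + 2·-7 = -509
  a_9 = -2·-509 + 0·189 + -3·-85 + 2·39 = 1351
  a_10 = -2·1351 + 0·-509 + -3·189 + 2·-85 = -3439
  a_11 = -2·-3439 + 0·1351 + -3·-509 + 2·189 = 8783
  a_12 = -2·8783 + 0·-3439 + -3·1351 + 2·-509 = -22637
  a_13 = -2·-22637 + 0·8783 + -3·-3439 + 2·1351 = 58293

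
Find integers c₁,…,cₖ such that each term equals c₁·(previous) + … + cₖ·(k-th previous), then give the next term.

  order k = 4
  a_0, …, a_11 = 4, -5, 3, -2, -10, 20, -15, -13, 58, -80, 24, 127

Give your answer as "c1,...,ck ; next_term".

-1,-1,1,-1 ; -289

  a_4 = -1·-2 + -1·3 + 1·-5 + -1·4 = -10
  a_5 = -1·-10 + -1·-2 + 1·3 + -1·-5 = 20
  a_6 = -1·20 + -1·-10 + 1·-2 + -1·3 = -15
  a_7 = -1·-15 + -1·20 + 1·-10 + -1·-2 = -13
  a_8 = -1·-13 + -1·-15 + 1·20 + -1·-10 = 58
  a_9 = -1·58 + -1·-13 + 1·-15 + -1·20 = -80
  a_10 = -1·-80 + -1·58 + 1·-13 + -1·-15 = 24
  a_11 = -1·24 + -1·-80 + 1·58 + -1·-13 = 127
  a_12 = -1·127 + -1·24 + 1·-80 + -1·58 = -289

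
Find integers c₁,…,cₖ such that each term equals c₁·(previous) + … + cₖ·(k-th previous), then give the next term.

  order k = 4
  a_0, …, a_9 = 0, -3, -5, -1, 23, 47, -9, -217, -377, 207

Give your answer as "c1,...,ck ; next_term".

  a_4 = 1·-1 + -3·-5 + -3·-3 + -2·0 = 23
  a_5 = 1·23 + -3·-1 + -3·-5 + -2·-3 = 47
  a_6 = 1·47 + -3·23 + -3·-1 + -2·-5 = -9
  a_7 = 1·-9 + -3·47 + -3·23 + -2·-1 = -217
  a_8 = 1·-217 + -3·-9 + -3·47 + -2·23 = -377
  a_9 = 1·-377 + -3·-217 + -3·-9 + -2·47 = 207
  a_10 = 1·207 + -3·-377 + -3·-217 + -2·-9 = 2007

1,-3,-3,-2 ; 2007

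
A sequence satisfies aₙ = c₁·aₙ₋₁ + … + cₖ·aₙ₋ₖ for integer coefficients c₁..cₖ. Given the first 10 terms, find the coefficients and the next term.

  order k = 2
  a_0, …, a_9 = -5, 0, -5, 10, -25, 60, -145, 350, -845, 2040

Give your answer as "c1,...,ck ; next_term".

  a_2 = -2·0 + 1·-5 = -5
  a_3 = -2·-5 + 1·0 = 10
  a_4 = -2·10 + 1·-5 = -25
  a_5 = -2·-25 + 1·10 = 60
  a_6 = -2·60 + 1·-25 = -145
  a_7 = -2·-145 + 1·60 = 350
  a_8 = -2·350 + 1·-145 = -845
  a_9 = -2·-845 + 1·350 = 2040
  a_10 = -2·2040 + 1·-845 = -4925

-2,1 ; -4925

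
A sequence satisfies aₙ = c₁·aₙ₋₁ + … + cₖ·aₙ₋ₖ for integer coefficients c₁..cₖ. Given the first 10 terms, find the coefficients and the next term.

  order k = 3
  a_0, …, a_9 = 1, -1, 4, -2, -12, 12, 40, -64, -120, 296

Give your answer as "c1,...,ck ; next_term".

-1,-4,-2 ; 312

  a_3 = -1·4 + -4·-1 + -2·1 = -2
  a_4 = -1·-2 + -4·4 + -2·-1 = -12
  a_5 = -1·-12 + -4·-2 + -2·4 = 12
  a_6 = -1·12 + -4·-12 + -2·-2 = 40
  a_7 = -1·40 + -4·12 + -2·-12 = -64
  a_8 = -1·-64 + -4·40 + -2·12 = -120
  a_9 = -1·-120 + -4·-64 + -2·40 = 296
  a_10 = -1·296 + -4·-120 + -2·-64 = 312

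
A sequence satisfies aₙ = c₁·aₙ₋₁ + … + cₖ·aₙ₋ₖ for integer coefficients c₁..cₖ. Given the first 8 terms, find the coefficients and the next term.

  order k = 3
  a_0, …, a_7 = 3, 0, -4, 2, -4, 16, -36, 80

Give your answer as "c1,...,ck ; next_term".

-2,0,-2 ; -192

  a_3 = -2·-4 + 0·0 + -2·3 = 2
  a_4 = -2·2 + 0·-4 + -2·0 = -4
  a_5 = -2·-4 + 0·2 + -2·-4 = 16
  a_6 = -2·16 + 0·-4 + -2·2 = -36
  a_7 = -2·-36 + 0·16 + -2·-4 = 80
  a_8 = -2·80 + 0·-36 + -2·16 = -192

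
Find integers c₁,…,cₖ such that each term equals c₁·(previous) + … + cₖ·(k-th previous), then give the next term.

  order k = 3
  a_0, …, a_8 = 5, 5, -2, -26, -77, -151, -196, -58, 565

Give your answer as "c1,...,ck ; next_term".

3,-3,-1 ; 2065

  a_3 = 3·-2 + -3·5 + -1·5 = -26
  a_4 = 3·-26 + -3·-2 + -1·5 = -77
  a_5 = 3·-77 + -3·-26 + -1·-2 = -151
  a_6 = 3·-151 + -3·-77 + -1·-26 = -196
  a_7 = 3·-196 + -3·-151 + -1·-77 = -58
  a_8 = 3·-58 + -3·-196 + -1·-151 = 565
  a_9 = 3·565 + -3·-58 + -1·-196 = 2065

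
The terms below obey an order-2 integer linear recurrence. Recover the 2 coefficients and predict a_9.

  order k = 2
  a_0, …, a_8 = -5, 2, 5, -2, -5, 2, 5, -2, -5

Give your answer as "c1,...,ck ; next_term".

  a_2 = 0·2 + -1·-5 = 5
  a_3 = 0·5 + -1·2 = -2
  a_4 = 0·-2 + -1·5 = -5
  a_5 = 0·-5 + -1·-2 = 2
  a_6 = 0·2 + -1·-5 = 5
  a_7 = 0·5 + -1·2 = -2
  a_8 = 0·-2 + -1·5 = -5
  a_9 = 0·-5 + -1·-2 = 2

0,-1 ; 2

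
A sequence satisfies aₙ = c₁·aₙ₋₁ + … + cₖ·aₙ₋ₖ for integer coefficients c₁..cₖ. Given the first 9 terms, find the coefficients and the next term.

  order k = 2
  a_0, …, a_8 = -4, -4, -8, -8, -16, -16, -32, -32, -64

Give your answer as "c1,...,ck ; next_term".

  a_2 = 0·-4 + 2·-4 = -8
  a_3 = 0·-8 + 2·-4 = -8
  a_4 = 0·-8 + 2·-8 = -16
  a_5 = 0·-16 + 2·-8 = -16
  a_6 = 0·-16 + 2·-16 = -32
  a_7 = 0·-32 + 2·-16 = -32
  a_8 = 0·-32 + 2·-32 = -64
  a_9 = 0·-64 + 2·-32 = -64

0,2 ; -64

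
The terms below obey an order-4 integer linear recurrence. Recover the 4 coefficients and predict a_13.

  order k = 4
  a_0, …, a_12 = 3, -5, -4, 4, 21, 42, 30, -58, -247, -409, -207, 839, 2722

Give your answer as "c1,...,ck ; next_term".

  a_4 = 1·4 + 0·-4 + -4·-5 + -1·3 = 21
  a_5 = 1·21 + 0·4 + -4·-4 + -1·-5 = 42
  a_6 = 1·42 + 0·21 + -4·4 + -1·-4 = 30
  a_7 = 1·30 + 0·42 + -4·21 + -1·4 = -58
  a_8 = 1·-58 + 0·30 + -4·42 + -1·21 = -247
  a_9 = 1·-247 + 0·-58 + -4·30 + -1·42 = -409
  a_10 = 1·-409 + 0·-247 + -4·-58 + -1·30 = -207
  a_11 = 1·-207 + 0·-409 + -4·-247 + -1·-58 = 839
  a_12 = 1·839 + 0·-207 + -4·-409 + -1·-247 = 2722
  a_13 = 1·2722 + 0·839 + -4·-207 + -1·-409 = 3959

1,0,-4,-1 ; 3959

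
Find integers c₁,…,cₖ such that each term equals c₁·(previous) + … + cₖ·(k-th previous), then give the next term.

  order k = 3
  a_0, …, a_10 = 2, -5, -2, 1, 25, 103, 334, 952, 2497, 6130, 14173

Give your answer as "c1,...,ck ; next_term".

  a_3 = 4·-2 + -3·-5 + -3·2 = 1
  a_4 = 4·1 + -3·-2 + -3·-5 = 25
  a_5 = 4·25 + -3·1 + -3·-2 = 103
  a_6 = 4·103 + -3·25 + -3·1 = 334
  a_7 = 4·334 + -3·103 + -3·25 = 952
  a_8 = 4·952 + -3·334 + -3·103 = 2497
  a_9 = 4·2497 + -3·952 + -3·334 = 6130
  a_10 = 4·6130 + -3·2497 + -3·952 = 14173
  a_11 = 4·14173 + -3·6130 + -3·2497 = 30811

4,-3,-3 ; 30811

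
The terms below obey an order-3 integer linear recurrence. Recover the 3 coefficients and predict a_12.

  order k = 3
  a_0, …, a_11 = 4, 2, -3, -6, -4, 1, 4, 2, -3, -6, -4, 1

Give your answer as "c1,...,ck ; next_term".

2,-2,1 ; 4

  a_3 = 2·-3 + -2·2 + 1·4 = -6
  a_4 = 2·-6 + -2·-3 + 1·2 = -4
  a_5 = 2·-4 + -2·-6 + 1·-3 = 1
  a_6 = 2·1 + -2·-4 + 1·-6 = 4
  a_7 = 2·4 + -2·1 + 1·-4 = 2
  a_8 = 2·2 + -2·4 + 1·1 = -3
  a_9 = 2·-3 + -2·2 + 1·4 = -6
  a_10 = 2·-6 + -2·-3 + 1·2 = -4
  a_11 = 2·-4 + -2·-6 + 1·-3 = 1
  a_12 = 2·1 + -2·-4 + 1·-6 = 4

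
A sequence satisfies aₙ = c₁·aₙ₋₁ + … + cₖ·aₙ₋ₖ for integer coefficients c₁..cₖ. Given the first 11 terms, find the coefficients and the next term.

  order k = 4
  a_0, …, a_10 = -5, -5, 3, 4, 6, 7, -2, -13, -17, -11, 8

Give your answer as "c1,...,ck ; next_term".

  a_4 = 1·4 + -1·3 + 0·-5 + -1·-5 = 6
  a_5 = 1·6 + -1·4 + 0·3 + -1·-5 = 7
  a_6 = 1·7 + -1·6 + 0·4 + -1·3 = -2
  a_7 = 1·-2 + -1·7 + 0·6 + -1·4 = -13
  a_8 = 1·-13 + -1·-2 + 0·7 + -1·6 = -17
  a_9 = 1·-17 + -1·-13 + 0·-2 + -1·7 = -11
  a_10 = 1·-11 + -1·-17 + 0·-13 + -1·-2 = 8
  a_11 = 1·8 + -1·-11 + 0·-17 + -1·-13 = 32

1,-1,0,-1 ; 32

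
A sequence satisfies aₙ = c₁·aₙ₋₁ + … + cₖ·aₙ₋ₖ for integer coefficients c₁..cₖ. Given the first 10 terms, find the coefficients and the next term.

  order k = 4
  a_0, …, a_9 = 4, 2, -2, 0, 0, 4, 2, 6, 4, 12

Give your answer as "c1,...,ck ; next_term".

  a_4 = 1·0 + 1·-2 + -1·2 + 1·4 = 0
  a_5 = 1·0 + 1·0 + -1·-2 + 1·2 = 4
  a_6 = 1·4 + 1·0 + -1·0 + 1·-2 = 2
  a_7 = 1·2 + 1·4 + -1·0 + 1·0 = 6
  a_8 = 1·6 + 1·2 + -1·4 + 1·0 = 4
  a_9 = 1·4 + 1·6 + -1·2 + 1·4 = 12
  a_10 = 1·12 + 1·4 + -1·6 + 1·2 = 12

1,1,-1,1 ; 12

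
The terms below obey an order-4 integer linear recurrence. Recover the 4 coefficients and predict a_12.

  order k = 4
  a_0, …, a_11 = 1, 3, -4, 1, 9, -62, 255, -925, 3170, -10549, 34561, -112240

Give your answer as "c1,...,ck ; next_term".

  a_4 = -4·1 + -1·-4 + 4·3 + -3·1 = 9
  a_5 = -4·9 + -1·1 + 4·-4 + -3·3 = -62
  a_6 = -4·-62 + -1·9 + 4·1 + -3·-4 = 255
  a_7 = -4·255 + -1·-62 + 4·9 + -3·1 = -925
  a_8 = -4·-925 + -1·255 + 4·-62 + -3·9 = 3170
  a_9 = -4·3170 + -1·-925 + 4·255 + -3·-62 = -10549
  a_10 = -4·-10549 + -1·3170 + 4·-925 + -3·255 = 34561
  a_11 = -4·34561 + -1·-10549 + 4·3170 + -3·-925 = -112240
  a_12 = -4·-112240 + -1·34561 + 4·-10549 + -3·3170 = 362693

-4,-1,4,-3 ; 362693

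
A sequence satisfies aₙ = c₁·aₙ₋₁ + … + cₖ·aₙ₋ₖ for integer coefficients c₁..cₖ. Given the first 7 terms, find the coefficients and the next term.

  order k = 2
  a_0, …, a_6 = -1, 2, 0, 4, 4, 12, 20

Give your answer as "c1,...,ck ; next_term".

1,2 ; 44

  a_2 = 1·2 + 2·-1 = 0
  a_3 = 1·0 + 2·2 = 4
  a_4 = 1·4 + 2·0 = 4
  a_5 = 1·4 + 2·4 = 12
  a_6 = 1·12 + 2·4 = 20
  a_7 = 1·20 + 2·12 = 44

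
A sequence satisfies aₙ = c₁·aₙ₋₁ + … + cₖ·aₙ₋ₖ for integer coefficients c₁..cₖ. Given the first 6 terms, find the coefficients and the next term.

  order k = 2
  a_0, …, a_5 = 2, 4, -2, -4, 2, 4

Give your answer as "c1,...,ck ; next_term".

0,-1 ; -2

  a_2 = 0·4 + -1·2 = -2
  a_3 = 0·-2 + -1·4 = -4
  a_4 = 0·-4 + -1·-2 = 2
  a_5 = 0·2 + -1·-4 = 4
  a_6 = 0·4 + -1·2 = -2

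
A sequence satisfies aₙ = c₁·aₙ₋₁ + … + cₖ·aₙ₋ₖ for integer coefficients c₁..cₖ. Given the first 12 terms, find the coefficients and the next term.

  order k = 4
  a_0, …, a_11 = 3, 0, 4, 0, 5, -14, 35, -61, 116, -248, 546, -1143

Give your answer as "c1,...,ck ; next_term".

-2,-1,-1,3 ; 2336

  a_4 = -2·0 + -1·4 + -1·0 + 3·3 = 5
  a_5 = -2·5 + -1·0 + -1·4 + 3·0 = -14
  a_6 = -2·-14 + -1·5 + -1·0 + 3·4 = 35
  a_7 = -2·35 + -1·-14 + -1·5 + 3·0 = -61
  a_8 = -2·-61 + -1·35 + -1·-14 + 3·5 = 116
  a_9 = -2·116 + -1·-61 + -1·35 + 3·-14 = -248
  a_10 = -2·-248 + -1·116 + -1·-61 + 3·35 = 546
  a_11 = -2·546 + -1·-248 + -1·116 + 3·-61 = -1143
  a_12 = -2·-1143 + -1·546 + -1·-248 + 3·116 = 2336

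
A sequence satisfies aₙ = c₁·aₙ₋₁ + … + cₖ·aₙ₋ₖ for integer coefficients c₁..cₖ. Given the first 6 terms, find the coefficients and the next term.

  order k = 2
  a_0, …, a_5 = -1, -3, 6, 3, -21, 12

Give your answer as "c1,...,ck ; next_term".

  a_2 = -1·-3 + -3·-1 = 6
  a_3 = -1·6 + -3·-3 = 3
  a_4 = -1·3 + -3·6 = -21
  a_5 = -1·-21 + -3·3 = 12
  a_6 = -1·12 + -3·-21 = 51

-1,-3 ; 51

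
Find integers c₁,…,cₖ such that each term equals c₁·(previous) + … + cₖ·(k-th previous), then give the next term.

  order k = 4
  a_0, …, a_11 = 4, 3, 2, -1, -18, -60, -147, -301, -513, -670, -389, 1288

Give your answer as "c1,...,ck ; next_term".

3,-2,-1,-2 ; 6338

  a_4 = 3·-1 + -2·2 + -1·3 + -2·4 = -18
  a_5 = 3·-18 + -2·-1 + -1·2 + -2·3 = -60
  a_6 = 3·-60 + -2·-18 + -1·-1 + -2·2 = -147
  a_7 = 3·-147 + -2·-60 + -1·-18 + -2·-1 = -301
  a_8 = 3·-301 + -2·-147 + -1·-60 + -2·-18 = -513
  a_9 = 3·-513 + -2·-301 + -1·-147 + -2·-60 = -670
  a_10 = 3·-670 + -2·-513 + -1·-301 + -2·-147 = -389
  a_11 = 3·-389 + -2·-670 + -1·-513 + -2·-301 = 1288
  a_12 = 3·1288 + -2·-389 + -1·-670 + -2·-513 = 6338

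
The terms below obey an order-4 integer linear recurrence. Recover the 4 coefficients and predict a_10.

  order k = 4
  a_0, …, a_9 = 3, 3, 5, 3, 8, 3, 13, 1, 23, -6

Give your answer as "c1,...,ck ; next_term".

-1,1,1,1 ; 43

  a_4 = -1·3 + 1·5 + 1·3 + 1·3 = 8
  a_5 = -1·8 + 1·3 + 1·5 + 1·3 = 3
  a_6 = -1·3 + 1·8 + 1·3 + 1·5 = 13
  a_7 = -1·13 + 1·3 + 1·8 + 1·3 = 1
  a_8 = -1·1 + 1·13 + 1·3 + 1·8 = 23
  a_9 = -1·23 + 1·1 + 1·13 + 1·3 = -6
  a_10 = -1·-6 + 1·23 + 1·1 + 1·13 = 43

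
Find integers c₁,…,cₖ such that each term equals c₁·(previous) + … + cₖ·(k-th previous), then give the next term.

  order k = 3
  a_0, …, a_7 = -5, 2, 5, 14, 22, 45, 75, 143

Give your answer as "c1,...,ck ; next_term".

1,2,-1 ; 248

  a_3 = 1·5 + 2·2 + -1·-5 = 14
  a_4 = 1·14 + 2·5 + -1·2 = 22
  a_5 = 1·22 + 2·14 + -1·5 = 45
  a_6 = 1·45 + 2·22 + -1·14 = 75
  a_7 = 1·75 + 2·45 + -1·22 = 143
  a_8 = 1·143 + 2·75 + -1·45 = 248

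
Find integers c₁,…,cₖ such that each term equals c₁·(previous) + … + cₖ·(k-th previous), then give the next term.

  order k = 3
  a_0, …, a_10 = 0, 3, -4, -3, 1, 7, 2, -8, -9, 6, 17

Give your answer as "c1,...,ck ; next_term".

  a_3 = 0·-4 + -1·3 + -1·0 = -3
  a_4 = 0·-3 + -1·-4 + -1·3 = 1
  a_5 = 0·1 + -1·-3 + -1·-4 = 7
  a_6 = 0·7 + -1·1 + -1·-3 = 2
  a_7 = 0·2 + -1·7 + -1·1 = -8
  a_8 = 0·-8 + -1·2 + -1·7 = -9
  a_9 = 0·-9 + -1·-8 + -1·2 = 6
  a_10 = 0·6 + -1·-9 + -1·-8 = 17
  a_11 = 0·17 + -1·6 + -1·-9 = 3

0,-1,-1 ; 3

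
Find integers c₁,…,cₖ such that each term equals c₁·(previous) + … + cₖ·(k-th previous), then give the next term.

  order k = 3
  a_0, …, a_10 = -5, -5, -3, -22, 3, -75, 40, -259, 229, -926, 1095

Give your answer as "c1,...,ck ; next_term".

-1,3,2 ; -3415

  a_3 = -1·-3 + 3·-5 + 2·-5 = -22
  a_4 = -1·-22 + 3·-3 + 2·-5 = 3
  a_5 = -1·3 + 3·-22 + 2·-3 = -75
  a_6 = -1·-75 + 3·3 + 2·-22 = 40
  a_7 = -1·40 + 3·-75 + 2·3 = -259
  a_8 = -1·-259 + 3·40 + 2·-75 = 229
  a_9 = -1·229 + 3·-259 + 2·40 = -926
  a_10 = -1·-926 + 3·229 + 2·-259 = 1095
  a_11 = -1·1095 + 3·-926 + 2·229 = -3415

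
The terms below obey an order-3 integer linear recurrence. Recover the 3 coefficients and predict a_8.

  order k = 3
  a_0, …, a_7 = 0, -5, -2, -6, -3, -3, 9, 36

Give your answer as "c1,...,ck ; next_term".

3,0,-3 ; 117

  a_3 = 3·-2 + 0·-5 + -3·0 = -6
  a_4 = 3·-6 + 0·-2 + -3·-5 = -3
  a_5 = 3·-3 + 0·-6 + -3·-2 = -3
  a_6 = 3·-3 + 0·-3 + -3·-6 = 9
  a_7 = 3·9 + 0·-3 + -3·-3 = 36
  a_8 = 3·36 + 0·9 + -3·-3 = 117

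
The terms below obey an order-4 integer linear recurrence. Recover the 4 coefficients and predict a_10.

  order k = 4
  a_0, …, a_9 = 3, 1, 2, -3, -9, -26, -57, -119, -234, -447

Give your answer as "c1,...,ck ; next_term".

  a_4 = 2·-3 + 1·2 + -2·1 + -1·3 = -9
  a_5 = 2·-9 + 1·-3 + -2·2 + -1·1 = -26
  a_6 = 2·-26 + 1·-9 + -2·-3 + -1·2 = -57
  a_7 = 2·-57 + 1·-26 + -2·-9 + -1·-3 = -119
  a_8 = 2·-119 + 1·-57 + -2·-26 + -1·-9 = -234
  a_9 = 2·-234 + 1·-119 + -2·-57 + -1·-26 = -447
  a_10 = 2·-447 + 1·-234 + -2·-119 + -1·-57 = -833

2,1,-2,-1 ; -833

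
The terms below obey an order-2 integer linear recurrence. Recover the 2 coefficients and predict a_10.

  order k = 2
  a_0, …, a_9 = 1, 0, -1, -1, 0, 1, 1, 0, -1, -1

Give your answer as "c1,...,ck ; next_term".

1,-1 ; 0

  a_2 = 1·0 + -1·1 = -1
  a_3 = 1·-1 + -1·0 = -1
  a_4 = 1·-1 + -1·-1 = 0
  a_5 = 1·0 + -1·-1 = 1
  a_6 = 1·1 + -1·0 = 1
  a_7 = 1·1 + -1·1 = 0
  a_8 = 1·0 + -1·1 = -1
  a_9 = 1·-1 + -1·0 = -1
  a_10 = 1·-1 + -1·-1 = 0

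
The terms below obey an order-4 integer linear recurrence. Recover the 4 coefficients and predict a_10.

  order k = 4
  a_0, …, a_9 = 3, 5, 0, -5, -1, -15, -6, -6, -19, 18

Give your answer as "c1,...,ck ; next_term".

  a_4 = 0·-5 + 1·0 + 1·5 + -2·3 = -1
  a_5 = 0·-1 + 1·-5 + 1·0 + -2·5 = -15
  a_6 = 0·-15 + 1·-1 + 1·-5 + -2·0 = -6
  a_7 = 0·-6 + 1·-15 + 1·-1 + -2·-5 = -6
  a_8 = 0·-6 + 1·-6 + 1·-15 + -2·-1 = -19
  a_9 = 0·-19 + 1·-6 + 1·-6 + -2·-15 = 18
  a_10 = 0·18 + 1·-19 + 1·-6 + -2·-6 = -13

0,1,1,-2 ; -13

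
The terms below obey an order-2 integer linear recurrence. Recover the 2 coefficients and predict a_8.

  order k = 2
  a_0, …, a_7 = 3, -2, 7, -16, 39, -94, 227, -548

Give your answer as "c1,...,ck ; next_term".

-2,1 ; 1323

  a_2 = -2·-2 + 1·3 = 7
  a_3 = -2·7 + 1·-2 = -16
  a_4 = -2·-16 + 1·7 = 39
  a_5 = -2·39 + 1·-16 = -94
  a_6 = -2·-94 + 1·39 = 227
  a_7 = -2·227 + 1·-94 = -548
  a_8 = -2·-548 + 1·227 = 1323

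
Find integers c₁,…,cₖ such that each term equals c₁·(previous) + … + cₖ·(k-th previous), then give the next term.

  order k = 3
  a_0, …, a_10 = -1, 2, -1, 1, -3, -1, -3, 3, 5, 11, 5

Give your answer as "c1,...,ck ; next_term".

1,0,-2 ; -5

  a_3 = 1·-1 + 0·2 + -2·-1 = 1
  a_4 = 1·1 + 0·-1 + -2·2 = -3
  a_5 = 1·-3 + 0·1 + -2·-1 = -1
  a_6 = 1·-1 + 0·-3 + -2·1 = -3
  a_7 = 1·-3 + 0·-1 + -2·-3 = 3
  a_8 = 1·3 + 0·-3 + -2·-1 = 5
  a_9 = 1·5 + 0·3 + -2·-3 = 11
  a_10 = 1·11 + 0·5 + -2·3 = 5
  a_11 = 1·5 + 0·11 + -2·5 = -5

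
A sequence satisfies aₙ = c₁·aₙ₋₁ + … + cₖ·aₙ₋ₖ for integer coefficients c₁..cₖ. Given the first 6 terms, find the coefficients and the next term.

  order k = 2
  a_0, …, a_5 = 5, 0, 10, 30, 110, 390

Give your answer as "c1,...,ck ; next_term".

  a_2 = 3·0 + 2·5 = 10
  a_3 = 3·10 + 2·0 = 30
  a_4 = 3·30 + 2·10 = 110
  a_5 = 3·110 + 2·30 = 390
  a_6 = 3·390 + 2·110 = 1390

3,2 ; 1390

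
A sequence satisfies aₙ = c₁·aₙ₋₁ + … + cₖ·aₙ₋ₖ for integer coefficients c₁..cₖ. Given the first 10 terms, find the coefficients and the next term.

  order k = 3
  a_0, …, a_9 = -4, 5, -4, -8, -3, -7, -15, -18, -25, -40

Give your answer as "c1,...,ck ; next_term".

1,0,1 ; -58

  a_3 = 1·-4 + 0·5 + 1·-4 = -8
  a_4 = 1·-8 + 0·-4 + 1·5 = -3
  a_5 = 1·-3 + 0·-8 + 1·-4 = -7
  a_6 = 1·-7 + 0·-3 + 1·-8 = -15
  a_7 = 1·-15 + 0·-7 + 1·-3 = -18
  a_8 = 1·-18 + 0·-15 + 1·-7 = -25
  a_9 = 1·-25 + 0·-18 + 1·-15 = -40
  a_10 = 1·-40 + 0·-25 + 1·-18 = -58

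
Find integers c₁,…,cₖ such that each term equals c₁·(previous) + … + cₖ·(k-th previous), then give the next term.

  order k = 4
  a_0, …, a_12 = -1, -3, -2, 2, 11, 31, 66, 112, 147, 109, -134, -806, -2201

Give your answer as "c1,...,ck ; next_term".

  a_4 = 3·2 + -3·-2 + 1·-3 + -2·-1 = 11
  a_5 = 3·11 + -3·2 + 1·-2 + -2·-3 = 31
  a_6 = 3·31 + -3·11 + 1·2 + -2·-2 = 66
  a_7 = 3·66 + -3·31 + 1·11 + -2·2 = 112
  a_8 = 3·112 + -3·66 + 1·31 + -2·11 = 147
  a_9 = 3·147 + -3·112 + 1·66 + -2·31 = 109
  a_10 = 3·109 + -3·147 + 1·112 + -2·66 = -134
  a_11 = 3·-134 + -3·109 + 1·147 + -2·112 = -806
  a_12 = 3·-806 + -3·-134 + 1·109 + -2·147 = -2201
  a_13 = 3·-2201 + -3·-806 + 1·-134 + -2·109 = -4537

3,-3,1,-2 ; -4537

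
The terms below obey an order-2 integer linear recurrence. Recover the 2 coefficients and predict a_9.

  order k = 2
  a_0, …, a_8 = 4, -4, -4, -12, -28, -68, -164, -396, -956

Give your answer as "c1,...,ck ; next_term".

2,1 ; -2308

  a_2 = 2·-4 + 1·4 = -4
  a_3 = 2·-4 + 1·-4 = -12
  a_4 = 2·-12 + 1·-4 = -28
  a_5 = 2·-28 + 1·-12 = -68
  a_6 = 2·-68 + 1·-28 = -164
  a_7 = 2·-164 + 1·-68 = -396
  a_8 = 2·-396 + 1·-164 = -956
  a_9 = 2·-956 + 1·-396 = -2308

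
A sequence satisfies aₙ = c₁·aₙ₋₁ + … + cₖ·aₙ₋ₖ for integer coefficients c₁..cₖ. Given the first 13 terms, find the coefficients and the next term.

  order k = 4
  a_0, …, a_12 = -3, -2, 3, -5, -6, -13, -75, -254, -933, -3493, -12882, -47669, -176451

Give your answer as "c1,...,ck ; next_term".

3,2,3,-3 ; -652858

  a_4 = 3·-5 + 2·3 + 3·-2 + -3·-3 = -6
  a_5 = 3·-6 + 2·-5 + 3·3 + -3·-2 = -13
  a_6 = 3·-13 + 2·-6 + 3·-5 + -3·3 = -75
  a_7 = 3·-75 + 2·-13 + 3·-6 + -3·-5 = -254
  a_8 = 3·-254 + 2·-75 + 3·-13 + -3·-6 = -933
  a_9 = 3·-933 + 2·-254 + 3·-75 + -3·-13 = -3493
  a_10 = 3·-3493 + 2·-933 + 3·-254 + -3·-75 = -12882
  a_11 = 3·-12882 + 2·-3493 + 3·-933 + -3·-254 = -47669
  a_12 = 3·-47669 + 2·-12882 + 3·-3493 + -3·-933 = -176451
  a_13 = 3·-176451 + 2·-47669 + 3·-12882 + -3·-3493 = -652858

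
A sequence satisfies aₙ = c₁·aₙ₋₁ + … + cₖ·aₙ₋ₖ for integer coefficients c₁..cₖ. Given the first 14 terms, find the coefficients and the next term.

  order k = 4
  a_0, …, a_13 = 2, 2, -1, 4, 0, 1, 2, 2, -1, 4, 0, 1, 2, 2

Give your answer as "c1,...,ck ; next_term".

  a_4 = -1·4 + 0·-1 + 1·2 + 1·2 = 0
  a_5 = -1·0 + 0·4 + 1·-1 + 1·2 = 1
  a_6 = -1·1 + 0·0 + 1·4 + 1·-1 = 2
  a_7 = -1·2 + 0·1 + 1·0 + 1·4 = 2
  a_8 = -1·2 + 0·2 + 1·1 + 1·0 = -1
  a_9 = -1·-1 + 0·2 + 1·2 + 1·1 = 4
  a_10 = -1·4 + 0·-1 + 1·2 + 1·2 = 0
  a_11 = -1·0 + 0·4 + 1·-1 + 1·2 = 1
  a_12 = -1·1 + 0·0 + 1·4 + 1·-1 = 2
  a_13 = -1·2 + 0·1 + 1·0 + 1·4 = 2
  a_14 = -1·2 + 0·2 + 1·1 + 1·0 = -1

-1,0,1,1 ; -1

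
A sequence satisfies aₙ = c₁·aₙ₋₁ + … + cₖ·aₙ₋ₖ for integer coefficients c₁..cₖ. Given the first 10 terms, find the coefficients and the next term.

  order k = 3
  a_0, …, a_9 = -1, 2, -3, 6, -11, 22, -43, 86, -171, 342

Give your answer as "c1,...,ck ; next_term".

-2,1,2 ; -683

  a_3 = -2·-3 + 1·2 + 2·-1 = 6
  a_4 = -2·6 + 1·-3 + 2·2 = -11
  a_5 = -2·-11 + 1·6 + 2·-3 = 22
  a_6 = -2·22 + 1·-11 + 2·6 = -43
  a_7 = -2·-43 + 1·22 + 2·-11 = 86
  a_8 = -2·86 + 1·-43 + 2·22 = -171
  a_9 = -2·-171 + 1·86 + 2·-43 = 342
  a_10 = -2·342 + 1·-171 + 2·86 = -683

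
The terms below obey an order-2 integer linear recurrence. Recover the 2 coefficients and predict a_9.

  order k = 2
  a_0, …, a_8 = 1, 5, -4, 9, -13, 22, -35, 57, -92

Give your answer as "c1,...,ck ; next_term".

  a_2 = -1·5 + 1·1 = -4
  a_3 = -1·-4 + 1·5 = 9
  a_4 = -1·9 + 1·-4 = -13
  a_5 = -1·-13 + 1·9 = 22
  a_6 = -1·22 + 1·-13 = -35
  a_7 = -1·-35 + 1·22 = 57
  a_8 = -1·57 + 1·-35 = -92
  a_9 = -1·-92 + 1·57 = 149

-1,1 ; 149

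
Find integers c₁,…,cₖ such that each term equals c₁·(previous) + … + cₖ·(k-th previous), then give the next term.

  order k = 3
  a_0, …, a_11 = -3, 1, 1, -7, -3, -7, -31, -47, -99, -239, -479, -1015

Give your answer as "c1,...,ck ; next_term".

1,1,3 ; -2211

  a_3 = 1·1 + 1·1 + 3·-3 = -7
  a_4 = 1·-7 + 1·1 + 3·1 = -3
  a_5 = 1·-3 + 1·-7 + 3·1 = -7
  a_6 = 1·-7 + 1·-3 + 3·-7 = -31
  a_7 = 1·-31 + 1·-7 + 3·-3 = -47
  a_8 = 1·-47 + 1·-31 + 3·-7 = -99
  a_9 = 1·-99 + 1·-47 + 3·-31 = -239
  a_10 = 1·-239 + 1·-99 + 3·-47 = -479
  a_11 = 1·-479 + 1·-239 + 3·-99 = -1015
  a_12 = 1·-1015 + 1·-479 + 3·-239 = -2211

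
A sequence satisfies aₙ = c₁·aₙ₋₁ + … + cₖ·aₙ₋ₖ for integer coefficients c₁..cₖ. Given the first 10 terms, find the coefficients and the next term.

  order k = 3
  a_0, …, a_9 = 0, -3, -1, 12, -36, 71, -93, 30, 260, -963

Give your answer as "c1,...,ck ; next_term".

-3,-3,1 ; 2139

  a_3 = -3·-1 + -3·-3 + 1·0 = 12
  a_4 = -3·12 + -3·-1 + 1·-3 = -36
  a_5 = -3·-36 + -3·12 + 1·-1 = 71
  a_6 = -3·71 + -3·-36 + 1·12 = -93
  a_7 = -3·-93 + -3·71 + 1·-36 = 30
  a_8 = -3·30 + -3·-93 + 1·71 = 260
  a_9 = -3·260 + -3·30 + 1·-93 = -963
  a_10 = -3·-963 + -3·260 + 1·30 = 2139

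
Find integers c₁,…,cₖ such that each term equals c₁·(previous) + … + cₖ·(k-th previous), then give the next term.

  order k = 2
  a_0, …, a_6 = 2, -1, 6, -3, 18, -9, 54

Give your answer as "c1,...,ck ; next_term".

0,3 ; -27

  a_2 = 0·-1 + 3·2 = 6
  a_3 = 0·6 + 3·-1 = -3
  a_4 = 0·-3 + 3·6 = 18
  a_5 = 0·18 + 3·-3 = -9
  a_6 = 0·-9 + 3·18 = 54
  a_7 = 0·54 + 3·-9 = -27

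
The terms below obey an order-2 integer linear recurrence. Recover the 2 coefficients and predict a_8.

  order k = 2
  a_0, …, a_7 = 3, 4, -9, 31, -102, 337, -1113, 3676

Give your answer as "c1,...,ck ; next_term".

-3,1 ; -12141

  a_2 = -3·4 + 1·3 = -9
  a_3 = -3·-9 + 1·4 = 31
  a_4 = -3·31 + 1·-9 = -102
  a_5 = -3·-102 + 1·31 = 337
  a_6 = -3·337 + 1·-102 = -1113
  a_7 = -3·-1113 + 1·337 = 3676
  a_8 = -3·3676 + 1·-1113 = -12141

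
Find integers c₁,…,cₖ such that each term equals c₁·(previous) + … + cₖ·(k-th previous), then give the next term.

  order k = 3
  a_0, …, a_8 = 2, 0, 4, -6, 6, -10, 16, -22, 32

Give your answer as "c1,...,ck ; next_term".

-1,0,-1 ; -48

  a_3 = -1·4 + 0·0 + -1·2 = -6
  a_4 = -1·-6 + 0·4 + -1·0 = 6
  a_5 = -1·6 + 0·-6 + -1·4 = -10
  a_6 = -1·-10 + 0·6 + -1·-6 = 16
  a_7 = -1·16 + 0·-10 + -1·6 = -22
  a_8 = -1·-22 + 0·16 + -1·-10 = 32
  a_9 = -1·32 + 0·-22 + -1·16 = -48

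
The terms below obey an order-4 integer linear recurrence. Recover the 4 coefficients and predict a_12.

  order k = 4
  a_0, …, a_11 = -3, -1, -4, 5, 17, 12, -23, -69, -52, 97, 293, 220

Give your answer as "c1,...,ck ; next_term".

1,-2,-1,-1 ; -411

  a_4 = 1·5 + -2·-4 + -1·-1 + -1·-3 = 17
  a_5 = 1·17 + -2·5 + -1·-4 + -1·-1 = 12
  a_6 = 1·12 + -2·17 + -1·5 + -1·-4 = -23
  a_7 = 1·-23 + -2·12 + -1·17 + -1·5 = -69
  a_8 = 1·-69 + -2·-23 + -1·12 + -1·17 = -52
  a_9 = 1·-52 + -2·-69 + -1·-23 + -1·12 = 97
  a_10 = 1·97 + -2·-52 + -1·-69 + -1·-23 = 293
  a_11 = 1·293 + -2·97 + -1·-52 + -1·-69 = 220
  a_12 = 1·220 + -2·293 + -1·97 + -1·-52 = -411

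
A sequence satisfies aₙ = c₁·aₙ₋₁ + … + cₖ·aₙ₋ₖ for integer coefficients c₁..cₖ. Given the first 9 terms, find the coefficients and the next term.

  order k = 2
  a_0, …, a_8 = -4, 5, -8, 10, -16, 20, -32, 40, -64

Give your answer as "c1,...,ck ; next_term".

  a_2 = 0·5 + 2·-4 = -8
  a_3 = 0·-8 + 2·5 = 10
  a_4 = 0·10 + 2·-8 = -16
  a_5 = 0·-16 + 2·10 = 20
  a_6 = 0·20 + 2·-16 = -32
  a_7 = 0·-32 + 2·20 = 40
  a_8 = 0·40 + 2·-32 = -64
  a_9 = 0·-64 + 2·40 = 80

0,2 ; 80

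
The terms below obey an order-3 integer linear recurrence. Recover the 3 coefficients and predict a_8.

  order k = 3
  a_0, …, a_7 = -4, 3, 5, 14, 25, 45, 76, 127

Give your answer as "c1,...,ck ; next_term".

2,0,-1 ; 209

  a_3 = 2·5 + 0·3 + -1·-4 = 14
  a_4 = 2·14 + 0·5 + -1·3 = 25
  a_5 = 2·25 + 0·14 + -1·5 = 45
  a_6 = 2·45 + 0·25 + -1·14 = 76
  a_7 = 2·76 + 0·45 + -1·25 = 127
  a_8 = 2·127 + 0·76 + -1·45 = 209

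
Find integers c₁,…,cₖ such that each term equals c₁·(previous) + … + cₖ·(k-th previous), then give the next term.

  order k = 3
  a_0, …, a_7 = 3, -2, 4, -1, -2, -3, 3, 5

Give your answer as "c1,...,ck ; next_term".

  a_3 = 0·4 + -1·-2 + -1·3 = -1
  a_4 = 0·-1 + -1·4 + -1·-2 = -2
  a_5 = 0·-2 + -1·-1 + -1·4 = -3
  a_6 = 0·-3 + -1·-2 + -1·-1 = 3
  a_7 = 0·3 + -1·-3 + -1·-2 = 5
  a_8 = 0·5 + -1·3 + -1·-3 = 0

0,-1,-1 ; 0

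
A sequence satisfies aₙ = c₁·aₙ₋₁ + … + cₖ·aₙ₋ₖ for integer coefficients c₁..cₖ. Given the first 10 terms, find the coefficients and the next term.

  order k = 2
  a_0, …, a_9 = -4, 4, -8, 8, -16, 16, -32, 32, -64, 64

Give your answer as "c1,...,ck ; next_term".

0,2 ; -128

  a_2 = 0·4 + 2·-4 = -8
  a_3 = 0·-8 + 2·4 = 8
  a_4 = 0·8 + 2·-8 = -16
  a_5 = 0·-16 + 2·8 = 16
  a_6 = 0·16 + 2·-16 = -32
  a_7 = 0·-32 + 2·16 = 32
  a_8 = 0·32 + 2·-32 = -64
  a_9 = 0·-64 + 2·32 = 64
  a_10 = 0·64 + 2·-64 = -128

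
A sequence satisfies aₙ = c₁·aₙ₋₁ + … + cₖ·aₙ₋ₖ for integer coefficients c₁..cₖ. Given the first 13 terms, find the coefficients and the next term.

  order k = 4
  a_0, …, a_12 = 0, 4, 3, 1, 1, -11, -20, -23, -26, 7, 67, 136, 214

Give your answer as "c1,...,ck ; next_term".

  a_4 = 1·1 + 0·3 + 0·4 + -3·0 = 1
  a_5 = 1·1 + 0·1 + 0·3 + -3·4 = -11
  a_6 = 1·-11 + 0·1 + 0·1 + -3·3 = -20
  a_7 = 1·-20 + 0·-11 + 0·1 + -3·1 = -23
  a_8 = 1·-23 + 0·-20 + 0·-11 + -3·1 = -26
  a_9 = 1·-26 + 0·-23 + 0·-20 + -3·-11 = 7
  a_10 = 1·7 + 0·-26 + 0·-23 + -3·-20 = 67
  a_11 = 1·67 + 0·7 + 0·-26 + -3·-23 = 136
  a_12 = 1·136 + 0·67 + 0·7 + -3·-26 = 214
  a_13 = 1·214 + 0·136 + 0·67 + -3·7 = 193

1,0,0,-3 ; 193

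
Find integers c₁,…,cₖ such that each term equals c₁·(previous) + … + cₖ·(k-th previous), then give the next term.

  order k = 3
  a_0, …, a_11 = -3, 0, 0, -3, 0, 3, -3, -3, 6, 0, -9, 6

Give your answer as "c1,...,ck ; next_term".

0,-1,1 ; 9

  a_3 = 0·0 + -1·0 + 1·-3 = -3
  a_4 = 0·-3 + -1·0 + 1·0 = 0
  a_5 = 0·0 + -1·-3 + 1·0 = 3
  a_6 = 0·3 + -1·0 + 1·-3 = -3
  a_7 = 0·-3 + -1·3 + 1·0 = -3
  a_8 = 0·-3 + -1·-3 + 1·3 = 6
  a_9 = 0·6 + -1·-3 + 1·-3 = 0
  a_10 = 0·0 + -1·6 + 1·-3 = -9
  a_11 = 0·-9 + -1·0 + 1·6 = 6
  a_12 = 0·6 + -1·-9 + 1·0 = 9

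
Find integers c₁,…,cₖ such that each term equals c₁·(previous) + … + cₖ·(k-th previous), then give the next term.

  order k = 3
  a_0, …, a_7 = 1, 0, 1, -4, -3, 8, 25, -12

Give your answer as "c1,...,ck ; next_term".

  a_3 = 0·1 + -3·0 + -4·1 = -4
  a_4 = 0·-4 + -3·1 + -4·0 = -3
  a_5 = 0·-3 + -3·-4 + -4·1 = 8
  a_6 = 0·8 + -3·-3 + -4·-4 = 25
  a_7 = 0·25 + -3·8 + -4·-3 = -12
  a_8 = 0·-12 + -3·25 + -4·8 = -107

0,-3,-4 ; -107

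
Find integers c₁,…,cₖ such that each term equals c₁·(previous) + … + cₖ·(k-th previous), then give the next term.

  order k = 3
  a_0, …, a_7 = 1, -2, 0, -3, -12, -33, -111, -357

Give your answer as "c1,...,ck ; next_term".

  a_3 = 2·0 + 3·-2 + 3·1 = -3
  a_4 = 2·-3 + 3·0 + 3·-2 = -12
  a_5 = 2·-12 + 3·-3 + 3·0 = -33
  a_6 = 2·-33 + 3·-12 + 3·-3 = -111
  a_7 = 2·-111 + 3·-33 + 3·-12 = -357
  a_8 = 2·-357 + 3·-111 + 3·-33 = -1146

2,3,3 ; -1146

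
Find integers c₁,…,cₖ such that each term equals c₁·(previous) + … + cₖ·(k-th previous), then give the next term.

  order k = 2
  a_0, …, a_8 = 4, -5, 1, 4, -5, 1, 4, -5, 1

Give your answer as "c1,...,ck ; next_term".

-1,-1 ; 4

  a_2 = -1·-5 + -1·4 = 1
  a_3 = -1·1 + -1·-5 = 4
  a_4 = -1·4 + -1·1 = -5
  a_5 = -1·-5 + -1·4 = 1
  a_6 = -1·1 + -1·-5 = 4
  a_7 = -1·4 + -1·1 = -5
  a_8 = -1·-5 + -1·4 = 1
  a_9 = -1·1 + -1·-5 = 4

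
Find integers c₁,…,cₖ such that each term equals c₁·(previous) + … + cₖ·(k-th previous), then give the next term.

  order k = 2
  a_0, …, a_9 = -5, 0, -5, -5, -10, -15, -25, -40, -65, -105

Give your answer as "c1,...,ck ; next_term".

1,1 ; -170

  a_2 = 1·0 + 1·-5 = -5
  a_3 = 1·-5 + 1·0 = -5
  a_4 = 1·-5 + 1·-5 = -10
  a_5 = 1·-10 + 1·-5 = -15
  a_6 = 1·-15 + 1·-10 = -25
  a_7 = 1·-25 + 1·-15 = -40
  a_8 = 1·-40 + 1·-25 = -65
  a_9 = 1·-65 + 1·-40 = -105
  a_10 = 1·-105 + 1·-65 = -170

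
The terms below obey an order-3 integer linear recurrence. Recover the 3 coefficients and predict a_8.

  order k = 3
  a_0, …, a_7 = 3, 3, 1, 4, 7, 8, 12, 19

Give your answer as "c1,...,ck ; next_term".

1,0,1 ; 27

  a_3 = 1·1 + 0·3 + 1·3 = 4
  a_4 = 1·4 + 0·1 + 1·3 = 7
  a_5 = 1·7 + 0·4 + 1·1 = 8
  a_6 = 1·8 + 0·7 + 1·4 = 12
  a_7 = 1·12 + 0·8 + 1·7 = 19
  a_8 = 1·19 + 0·12 + 1·8 = 27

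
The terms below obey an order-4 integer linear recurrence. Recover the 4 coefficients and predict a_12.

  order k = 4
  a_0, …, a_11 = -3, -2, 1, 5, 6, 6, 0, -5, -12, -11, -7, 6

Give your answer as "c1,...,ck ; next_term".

  a_4 = 0·5 + 1·1 + -1·-2 + -1·-3 = 6
  a_5 = 0·6 + 1·5 + -1·1 + -1·-2 = 6
  a_6 = 0·6 + 1·6 + -1·5 + -1·1 = 0
  a_7 = 0·0 + 1·6 + -1·6 + -1·5 = -5
  a_8 = 0·-5 + 1·0 + -1·6 + -1·6 = -12
  a_9 = 0·-12 + 1·-5 + -1·0 + -1·6 = -11
  a_10 = 0·-11 + 1·-12 + -1·-5 + -1·0 = -7
  a_11 = 0·-7 + 1·-11 + -1·-12 + -1·-5 = 6
  a_12 = 0·6 + 1·-7 + -1·-11 + -1·-12 = 16

0,1,-1,-1 ; 16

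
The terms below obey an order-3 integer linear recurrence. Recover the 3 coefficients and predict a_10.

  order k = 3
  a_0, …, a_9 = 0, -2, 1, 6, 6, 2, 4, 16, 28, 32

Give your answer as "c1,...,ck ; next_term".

2,-2,2 ; 40

  a_3 = 2·1 + -2·-2 + 2·0 = 6
  a_4 = 2·6 + -2·1 + 2·-2 = 6
  a_5 = 2·6 + -2·6 + 2·1 = 2
  a_6 = 2·2 + -2·6 + 2·6 = 4
  a_7 = 2·4 + -2·2 + 2·6 = 16
  a_8 = 2·16 + -2·4 + 2·2 = 28
  a_9 = 2·28 + -2·16 + 2·4 = 32
  a_10 = 2·32 + -2·28 + 2·16 = 40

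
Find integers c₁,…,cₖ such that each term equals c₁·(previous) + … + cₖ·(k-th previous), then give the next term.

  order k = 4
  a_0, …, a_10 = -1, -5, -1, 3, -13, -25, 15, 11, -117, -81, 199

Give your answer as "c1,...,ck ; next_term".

  a_4 = 0·3 + -1·-1 + 2·-5 + 4·-1 = -13
  a_5 = 0·-13 + -1·3 + 2·-1 + 4·-5 = -25
  a_6 = 0·-25 + -1·-13 + 2·3 + 4·-1 = 15
  a_7 = 0·15 + -1·-25 + 2·-13 + 4·3 = 11
  a_8 = 0·11 + -1·15 + 2·-25 + 4·-13 = -117
  a_9 = 0·-117 + -1·11 + 2·15 + 4·-25 = -81
  a_10 = 0·-81 + -1·-117 + 2·11 + 4·15 = 199
  a_11 = 0·199 + -1·-81 + 2·-117 + 4·11 = -109

0,-1,2,4 ; -109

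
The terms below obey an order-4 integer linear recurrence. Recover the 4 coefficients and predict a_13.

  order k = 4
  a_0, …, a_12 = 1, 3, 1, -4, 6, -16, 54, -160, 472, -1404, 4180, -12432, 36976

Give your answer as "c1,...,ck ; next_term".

-2,2,-2,2 ; -109984

  a_4 = -2·-4 + 2·1 + -2·3 + 2·1 = 6
  a_5 = -2·6 + 2·-4 + -2·1 + 2·3 = -16
  a_6 = -2·-16 + 2·6 + -2·-4 + 2·1 = 54
  a_7 = -2·54 + 2·-16 + -2·6 + 2·-4 = -160
  a_8 = -2·-160 + 2·54 + -2·-16 + 2·6 = 472
  a_9 = -2·472 + 2·-160 + -2·54 + 2·-16 = -1404
  a_10 = -2·-1404 + 2·472 + -2·-160 + 2·54 = 4180
  a_11 = -2·4180 + 2·-1404 + -2·472 + 2·-160 = -12432
  a_12 = -2·-12432 + 2·4180 + -2·-1404 + 2·472 = 36976
  a_13 = -2·36976 + 2·-12432 + -2·4180 + 2·-1404 = -109984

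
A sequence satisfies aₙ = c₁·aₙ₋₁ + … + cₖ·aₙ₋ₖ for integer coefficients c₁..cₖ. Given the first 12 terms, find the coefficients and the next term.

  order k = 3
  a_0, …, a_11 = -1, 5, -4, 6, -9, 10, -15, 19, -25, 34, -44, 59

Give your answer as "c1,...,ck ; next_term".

  a_3 = 0·-4 + 1·5 + -1·-1 = 6
  a_4 = 0·6 + 1·-4 + -1·5 = -9
  a_5 = 0·-9 + 1·6 + -1·-4 = 10
  a_6 = 0·10 + 1·-9 + -1·6 = -15
  a_7 = 0·-15 + 1·10 + -1·-9 = 19
  a_8 = 0·19 + 1·-15 + -1·10 = -25
  a_9 = 0·-25 + 1·19 + -1·-15 = 34
  a_10 = 0·34 + 1·-25 + -1·19 = -44
  a_11 = 0·-44 + 1·34 + -1·-25 = 59
  a_12 = 0·59 + 1·-44 + -1·34 = -78

0,1,-1 ; -78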